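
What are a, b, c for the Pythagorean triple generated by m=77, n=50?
(3429, 7700, 8429)

Euclid's formula: a = m² - n², b = 2mn, c = m² + n²
m = 77, n = 50
a = 77² - 50² = 5929 - 2500 = 3429
b = 2 × 77 × 50 = 7700
c = 77² + 50² = 5929 + 2500 = 8429
Verification: 3429² + 7700² = 11758041 + 59290000 = 71048041 = 8429² ✓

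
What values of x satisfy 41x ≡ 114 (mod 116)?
x ≡ 82 (mod 116)

gcd(41, 116) = 1, which divides 114, so solutions exist.
Find 41^(-1) mod 116 by the extended Euclidean algorithm:
116 = 2 × 41 + 34  ⟹  34 = (1)·116 + (-2)·41
41 = 1 × 34 + 7  ⟹  7 = (-1)·116 + (3)·41
34 = 4 × 7 + 6  ⟹  6 = (5)·116 + (-14)·41
7 = 1 × 6 + 1  ⟹  1 = (-6)·116 + (17)·41
So (17)·41 ≡ 1 (mod 116), i.e. 41^(-1) ≡ 17 (mod 116).
x ≡ 17 × 114 = 1938 ≡ 82 (mod 116).
Check: 41 × 82 = 3362 ≡ 114 (mod 116).
Unique solution: x ≡ 82 (mod 116)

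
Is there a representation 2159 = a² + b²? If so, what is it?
Not possible

Factorization: 2159 = 17 × 127
By Fermat: n is sum of two squares iff every prime p ≡ 3 (mod 4) appears to even power.
Prime(s) ≡ 3 (mod 4) with odd exponent: [(127, 1)]
Therefore 2159 cannot be expressed as a² + b².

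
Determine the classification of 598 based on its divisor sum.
deficient

Proper divisors of 598: sum = 1 + 2 + 13 + 23 + 26 + 46 + 299 = 410
Since 410 < 598, 598 is deficient.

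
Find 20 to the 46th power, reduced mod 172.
40

Repeated squaring. Binary of 46 = 101110.
20^1 ≡ 20 (mod 172); 20^2 ≡ 56 (mod 172); 20^4 ≡ 40 (mod 172); 20^8 ≡ 52 (mod 172); 20^16 ≡ 124 (mod 172); 20^32 ≡ 68 (mod 172)
20^46 = 20^2 × 20^4 × 20^8 × 20^32 ≡ 40 (mod 172)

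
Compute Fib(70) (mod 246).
191

Matrix identity: Q^n = [[F_(n+1), F_n], [F_n, F_(n-1)]] with Q = [[1,1],[1,0]].
n = 70 = 1000110₂. Square-and-multiply, entries mod 246:
Q^1 = [[1,1],[1,0]]
Q^2 = (Q^1)² = [[2,1],[1,1]]
Q^4 = (Q^2)² = [[5,3],[3,2]]
Q^8 = (Q^4)² = [[34,21],[21,13]]
Q^17 = (Q^8)²·Q = [[124,121],[121,3]]
Q^35 = (Q^17)²·Q = [[120,5],[5,115]]
Q^70 = (Q^35)² = [[157,191],[191,212]]
F_70 mod 246 = Q^70[0][1] = 191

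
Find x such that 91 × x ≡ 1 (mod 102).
37

gcd(91, 102) = 1, so the inverse exists.
Extended Euclidean algorithm on (102, 91):
102 = 1 × 91 + 11  ⟹  11 = (1)·102 + (-1)·91
91 = 8 × 11 + 3  ⟹  3 = (-8)·102 + (9)·91
11 = 3 × 3 + 2  ⟹  2 = (25)·102 + (-28)·91
3 = 1 × 2 + 1  ⟹  1 = (-33)·102 + (37)·91
So (37)·91 ≡ 1 (mod 102), i.e. 91^(-1) ≡ 37 (mod 102).
Check: 91 × 37 = 3367 ≡ 1 (mod 102)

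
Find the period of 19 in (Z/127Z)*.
3

127 is prime, so ord(19) divides φ(127) = 126.
Divisors of 126: 1, 2, 3, 6, 7, 9, 14, 18, 21, 42, 63, 126.
Repeated squaring: 19^1 ≡ 19, 19^2 ≡ 107, 19^4 ≡ 19, 19^8 ≡ 107, 19^16 ≡ 19, 19^32 ≡ 107, 19^64 ≡ 19 (mod 127).
Test 19^d mod 127 for each divisor d in increasing order:
19^1 ≡ 19
19^2 ≡ 107
19^3 = 19^2·19^1 ≡ 1  ← first divisor giving 1
The order is 3.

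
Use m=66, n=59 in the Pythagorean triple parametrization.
(875, 7788, 7837)

Euclid's formula: a = m² - n², b = 2mn, c = m² + n²
m = 66, n = 59
a = 66² - 59² = 4356 - 3481 = 875
b = 2 × 66 × 59 = 7788
c = 66² + 59² = 4356 + 3481 = 7837
Verification: 875² + 7788² = 765625 + 60652944 = 61418569 = 7837² ✓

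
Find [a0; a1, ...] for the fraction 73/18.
[4; 18]

Euclidean algorithm steps:
73 = 4 × 18 + 1
18 = 18 × 1 + 0
Continued fraction: [4; 18]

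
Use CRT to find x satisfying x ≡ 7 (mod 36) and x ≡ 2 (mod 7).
79

Using Chinese Remainder Theorem:
M = 36 × 7 = 252
M1 = 7, M2 = 36
y1 = 7^(-1) mod 36 = 31
y2 = 36^(-1) mod 7 = 1
x = (7×7×31 + 2×36×1) mod 252 = 79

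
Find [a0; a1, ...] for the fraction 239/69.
[3; 2, 6, 2, 2]

Euclidean algorithm steps:
239 = 3 × 69 + 32
69 = 2 × 32 + 5
32 = 6 × 5 + 2
5 = 2 × 2 + 1
2 = 2 × 1 + 0
Continued fraction: [3; 2, 6, 2, 2]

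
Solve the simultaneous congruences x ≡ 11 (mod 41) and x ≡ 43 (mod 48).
667

Using Chinese Remainder Theorem:
M = 41 × 48 = 1968
M1 = 48, M2 = 41
y1 = 48^(-1) mod 41 = 6
y2 = 41^(-1) mod 48 = 41
x = (11×48×6 + 43×41×41) mod 1968 = 667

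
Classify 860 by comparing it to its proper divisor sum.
abundant

Proper divisors of 860: sum = 1 + 2 + 4 + 5 + 10 + 20 + 43 + 86 + 172 + 215 + 430 = 988
Since 988 > 860, 860 is abundant.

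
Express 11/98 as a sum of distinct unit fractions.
1/9 + 1/882

Greedy algorithm:
11/98: ceiling(98/11) = 9, use 1/9
1/882: ceiling(882/1) = 882, use 1/882
Result: 11/98 = 1/9 + 1/882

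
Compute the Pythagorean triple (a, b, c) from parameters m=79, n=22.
(5757, 3476, 6725)

Euclid's formula: a = m² - n², b = 2mn, c = m² + n²
m = 79, n = 22
a = 79² - 22² = 6241 - 484 = 5757
b = 2 × 79 × 22 = 3476
c = 79² + 22² = 6241 + 484 = 6725
Verification: 5757² + 3476² = 33143049 + 12082576 = 45225625 = 6725² ✓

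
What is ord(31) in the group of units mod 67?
66

67 is prime, so ord(31) divides φ(67) = 66.
Divisors of 66: 1, 2, 3, 6, 11, 22, 33, 66.
Repeated squaring: 31^1 ≡ 31, 31^2 ≡ 23, 31^4 ≡ 60, 31^8 ≡ 49, 31^16 ≡ 56, 31^32 ≡ 54, 31^64 ≡ 35 (mod 67).
Test 31^d mod 67 for each divisor d in increasing order:
31^1 ≡ 31
31^2 ≡ 23
31^3 = 31^2·31^1 ≡ 43
31^6 = 31^4·31^2 ≡ 40
31^11 = 31^8·31^2·31^1 ≡ 30
31^22 = 31^16·31^4·31^2 ≡ 29
31^33 = 31^32·31^1 ≡ 66
31^66 = 31^64·31^2 ≡ 1  ← first divisor giving 1
The order is 66.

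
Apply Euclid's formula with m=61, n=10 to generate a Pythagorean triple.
(3621, 1220, 3821)

Euclid's formula: a = m² - n², b = 2mn, c = m² + n²
m = 61, n = 10
a = 61² - 10² = 3721 - 100 = 3621
b = 2 × 61 × 10 = 1220
c = 61² + 10² = 3721 + 100 = 3821
Verification: 3621² + 1220² = 13111641 + 1488400 = 14600041 = 3821² ✓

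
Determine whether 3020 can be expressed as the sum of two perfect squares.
Not possible

Factorization: 3020 = 2^2 × 5 × 151
By Fermat: n is sum of two squares iff every prime p ≡ 3 (mod 4) appears to even power.
Prime(s) ≡ 3 (mod 4) with odd exponent: [(151, 1)]
Therefore 3020 cannot be expressed as a² + b².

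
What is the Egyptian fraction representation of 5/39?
1/8 + 1/312

Greedy algorithm:
5/39: ceiling(39/5) = 8, use 1/8
1/312: ceiling(312/1) = 312, use 1/312
Result: 5/39 = 1/8 + 1/312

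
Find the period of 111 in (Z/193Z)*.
192

193 is prime, so ord(111) divides φ(193) = 192.
Divisors of 192: 1, 2, 3, 4, 6, 8, 12, 16, 24, 32, 48, 64, 96, 192.
Repeated squaring: 111^1 ≡ 111, 111^2 ≡ 162, 111^4 ≡ 189, 111^8 ≡ 16, 111^16 ≡ 63, 111^32 ≡ 109, 111^64 ≡ 108, 111^128 ≡ 84 (mod 193).
Test 111^d mod 193 for each divisor d in increasing order:
111^1 ≡ 111
111^2 ≡ 162
111^3 = 111^2·111^1 ≡ 33
111^4 ≡ 189
111^6 = 111^4·111^2 ≡ 124
111^8 ≡ 16
111^12 = 111^8·111^4 ≡ 129
111^16 ≡ 63
111^24 = 111^16·111^8 ≡ 43
111^32 ≡ 109
111^48 = 111^32·111^16 ≡ 112
111^64 ≡ 108
111^96 = 111^64·111^32 ≡ 192
111^192 = 111^128·111^64 ≡ 1  ← first divisor giving 1
The order is 192.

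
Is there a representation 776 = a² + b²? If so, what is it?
10² + 26² (a=10, b=26)

Factorization: 776 = 2^3 × 97
By Fermat: n is sum of two squares iff every prime p ≡ 3 (mod 4) appears to even power.
All primes ≡ 3 (mod 4) appear to even power.
Search a = 0, 1, 2, … for 776 - a² a perfect square: first hit at a = 10: 776 - 100 = 676 = 26².
776 = 10² + 26² = 100 + 676 ✓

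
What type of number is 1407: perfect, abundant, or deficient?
deficient

Proper divisors of 1407: sum = 1 + 3 + 7 + 21 + 67 + 201 + 469 = 769
Since 769 < 1407, 1407 is deficient.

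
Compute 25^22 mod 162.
151

Repeated squaring. Binary of 22 = 10110.
25^1 ≡ 25 (mod 162); 25^2 ≡ 139 (mod 162); 25^4 ≡ 43 (mod 162); 25^8 ≡ 67 (mod 162); 25^16 ≡ 115 (mod 162)
25^22 = 25^2 × 25^4 × 25^16 ≡ 151 (mod 162)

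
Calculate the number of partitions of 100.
190569292

p(n) counts ways to write n as a sum of positive integers (order ignored).
Euler's pentagonal recurrence: p(k) = p(k-1) + p(k-2) - p(k-5) - p(k-7) + p(k-12) + p(k-15) - ... (offsets j(3j∓1)/2, signs ++--, p(0)=1, p(<0)=0).
DP table for k = 0..99: p(0)=1, p(1)=1, p(2)=2, p(3)=3, p(4)=5, p(5)=7, p(6)=11, p(7)=15, p(8)=22, p(9)=30, p(10)=42, p(11)=56, p(12)=77, p(13)=101, p(14)=135, p(15)=176, p(16)=231, p(17)=297, p(18)=385, p(19)=490, p(20)=627, p(21)=792, p(22)=1002, p(23)=1255, p(24)=1575, p(25)=1958, p(26)=2436, p(27)=3010, p(28)=3718, p(29)=4565, p(30)=5604, p(31)=6842, p(32)=8349, p(33)=10143, p(34)=12310, p(35)=14883, p(36)=17977, p(37)=21637, p(38)=26015, p(39)=31185, p(40)=37338, p(41)=44583, p(42)=53174, p(43)=63261, p(44)=75175, p(45)=89134, p(46)=105558, p(47)=124754, p(48)=147273, p(49)=173525, p(50)=204226, p(51)=239943, p(52)=281589, p(53)=329931, p(54)=386155, p(55)=451276, p(56)=526823, p(57)=614154, p(58)=715220, p(59)=831820, p(60)=966467, p(61)=1121505, p(62)=1300156, p(63)=1505499, p(64)=1741630, p(65)=2012558, p(66)=2323520, p(67)=2679689, p(68)=3087735, p(69)=3554345, p(70)=4087968, p(71)=4697205, p(72)=5392783, p(73)=6185689, p(74)=7089500, p(75)=8118264, p(76)=9289091, p(77)=10619863, p(78)=12132164, p(79)=13848650, p(80)=15796476, p(81)=18004327, p(82)=20506255, p(83)=23338469, p(84)=26543660, p(85)=30167357, p(86)=34262962, p(87)=38887673, p(88)=44108109, p(89)=49995925, p(90)=56634173, p(91)=64112359, p(92)=72533807, p(93)=82010177, p(94)=92669720, p(95)=104651419, p(96)=118114304, p(97)=133230930, p(98)=150198136, p(99)=169229875.
Final step: p(100) = p(99) + p(98) - p(95) - p(93) + p(88) + p(85) - p(78) - p(74) + p(65) + p(60) - p(49) - p(43) + p(30) + p(23) - p(8) - p(0)
= 169229875 + 150198136 - 104651419 - 82010177 + 44108109 + 30167357 - 12132164 - 7089500 + 2012558 + 966467 - 173525 - 63261 + 5604 + 1255 - 22 - 1
= 190569292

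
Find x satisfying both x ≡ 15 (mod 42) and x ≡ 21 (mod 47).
1149

Using Chinese Remainder Theorem:
M = 42 × 47 = 1974
M1 = 47, M2 = 42
y1 = 47^(-1) mod 42 = 17
y2 = 42^(-1) mod 47 = 28
x = (15×47×17 + 21×42×28) mod 1974 = 1149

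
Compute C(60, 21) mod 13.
4

Using Lucas' theorem:
Write n=60 and k=21 in base 13:
n in base 13: [4, 8]
k in base 13: [1, 8]
C(60,21) mod 13 = ∏ C(n_i, k_i) mod 13
Digit binomials (mod 13): C(4,1) = 4; C(8,8) = 1
Product: 4 × 1 = 4 ≡ 4 (mod 13)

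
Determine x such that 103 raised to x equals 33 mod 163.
4

Baby-step giant-step with step n = ⌈√163⌉ = 13.
Baby steps 103^j mod 163 (j:value) for j=0..12: 0:1, 1:103, 2:14, 3:138, 4:33, 5:139, 6:136, 7:153, 8:111, 9:23, 10:87, 11:159, 12:77.
h = 33 is already in the table at j=4, so x = 4.
Check: 103^4 ≡ 33 (mod 163).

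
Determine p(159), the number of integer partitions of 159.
97662728555

p(n) counts ways to write n as a sum of positive integers (order ignored).
Euler's pentagonal recurrence: p(k) = p(k-1) + p(k-2) - p(k-5) - p(k-7) + p(k-12) + p(k-15) - ... (offsets j(3j∓1)/2, signs ++--, p(0)=1, p(<0)=0).
DP table for k = 0..158: p(0)=1, p(1)=1, p(2)=2, p(3)=3, p(4)=5, p(5)=7, p(6)=11, p(7)=15, p(8)=22, p(9)=30, p(10)=42, p(11)=56, p(12)=77, p(13)=101, p(14)=135, p(15)=176, p(16)=231, p(17)=297, p(18)=385, p(19)=490, p(20)=627, p(21)=792, p(22)=1002, p(23)=1255, p(24)=1575, p(25)=1958, p(26)=2436, p(27)=3010, p(28)=3718, p(29)=4565, p(30)=5604, p(31)=6842, p(32)=8349, p(33)=10143, p(34)=12310, p(35)=14883, p(36)=17977, p(37)=21637, p(38)=26015, p(39)=31185, p(40)=37338, p(41)=44583, p(42)=53174, p(43)=63261, p(44)=75175, p(45)=89134, p(46)=105558, p(47)=124754, p(48)=147273, p(49)=173525, p(50)=204226, p(51)=239943, p(52)=281589, p(53)=329931, p(54)=386155, p(55)=451276, p(56)=526823, p(57)=614154, p(58)=715220, p(59)=831820, p(60)=966467, p(61)=1121505, p(62)=1300156, p(63)=1505499, p(64)=1741630, p(65)=2012558, p(66)=2323520, p(67)=2679689, p(68)=3087735, p(69)=3554345, p(70)=4087968, p(71)=4697205, p(72)=5392783, p(73)=6185689, p(74)=7089500, p(75)=8118264, p(76)=9289091, p(77)=10619863, p(78)=12132164, p(79)=13848650, p(80)=15796476, p(81)=18004327, p(82)=20506255, p(83)=23338469, p(84)=26543660, p(85)=30167357, p(86)=34262962, p(87)=38887673, p(88)=44108109, p(89)=49995925, p(90)=56634173, p(91)=64112359, p(92)=72533807, p(93)=82010177, p(94)=92669720, p(95)=104651419, p(96)=118114304, p(97)=133230930, p(98)=150198136, p(99)=169229875, p(100)=190569292, p(101)=214481126, p(102)=241265379, p(103)=271248950, p(104)=304801365, p(105)=342325709, p(106)=384276336, p(107)=431149389, p(108)=483502844, p(109)=541946240, p(110)=607163746, p(111)=679903203, p(112)=761002156, p(113)=851376628, p(114)=952050665, p(115)=1064144451, p(116)=1188908248, p(117)=1327710076, p(118)=1482074143, p(119)=1653668665, p(120)=1844349560, p(121)=2056148051, p(122)=2291320912, p(123)=2552338241, p(124)=2841940500, p(125)=3163127352, p(126)=3519222692, p(127)=3913864295, p(128)=4351078600, p(129)=4835271870, p(130)=5371315400, p(131)=5964539504, p(132)=6620830889, p(133)=7346629512, p(134)=8149040695, p(135)=9035836076, p(136)=10015581680, p(137)=11097645016, p(138)=12292341831, p(139)=13610949895, p(140)=15065878135, p(141)=16670689208, p(142)=18440293320, p(143)=20390982757, p(144)=22540654445, p(145)=24908858009, p(146)=27517052599, p(147)=30388671978, p(148)=33549419497, p(149)=37027355200, p(150)=40853235313, p(151)=45060624582, p(152)=49686288421, p(153)=54770336324, p(154)=60356673280, p(155)=66493182097, p(156)=73232243759, p(157)=80630964769, p(158)=88751778802.
Final step: p(159) = p(158) + p(157) - p(154) - p(152) + p(147) + p(144) - p(137) - p(133) + p(124) + p(119) - p(108) - p(102) + p(89) + p(82) - p(67) - p(59) + p(42) + p(33) - p(14) - p(4)
= 88751778802 + 80630964769 - 60356673280 - 49686288421 + 30388671978 + 22540654445 - 11097645016 - 7346629512 + 2841940500 + 1653668665 - 483502844 - 241265379 + 49995925 + 20506255 - 2679689 - 831820 + 53174 + 10143 - 135 - 5
= 97662728555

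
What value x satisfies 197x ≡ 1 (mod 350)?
183

gcd(197, 350) = 1, so the inverse exists.
Extended Euclidean algorithm on (350, 197):
350 = 1 × 197 + 153  ⟹  153 = (1)·350 + (-1)·197
197 = 1 × 153 + 44  ⟹  44 = (-1)·350 + (2)·197
153 = 3 × 44 + 21  ⟹  21 = (4)·350 + (-7)·197
44 = 2 × 21 + 2  ⟹  2 = (-9)·350 + (16)·197
21 = 10 × 2 + 1  ⟹  1 = (94)·350 + (-167)·197
So (-167)·197 ≡ 1 (mod 350), i.e. 197^(-1) ≡ -167 ≡ 183 (mod 350).
Check: 197 × 183 = 36051 ≡ 1 (mod 350)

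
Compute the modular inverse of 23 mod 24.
23

gcd(23, 24) = 1, so the inverse exists.
Extended Euclidean algorithm on (24, 23):
24 = 1 × 23 + 1  ⟹  1 = (1)·24 + (-1)·23
So (-1)·23 ≡ 1 (mod 24), i.e. 23^(-1) ≡ -1 ≡ 23 (mod 24).
Check: 23 × 23 = 529 ≡ 1 (mod 24)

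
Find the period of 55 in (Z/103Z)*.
51

103 is prime, so ord(55) divides φ(103) = 102.
Divisors of 102: 1, 2, 3, 6, 17, 34, 51, 102.
Repeated squaring: 55^1 ≡ 55, 55^2 ≡ 38, 55^4 ≡ 2, 55^8 ≡ 4, 55^16 ≡ 16, 55^32 ≡ 50, 55^64 ≡ 28 (mod 103).
Test 55^d mod 103 for each divisor d in increasing order:
55^1 ≡ 55
55^2 ≡ 38
55^3 = 55^2·55^1 ≡ 30
55^6 = 55^4·55^2 ≡ 76
55^17 = 55^16·55^1 ≡ 56
55^34 = 55^32·55^2 ≡ 46
55^51 = 55^32·55^16·55^2·55^1 ≡ 1  ← first divisor giving 1
The order is 51.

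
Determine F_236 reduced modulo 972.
609

Matrix identity: Q^n = [[F_(n+1), F_n], [F_n, F_(n-1)]] with Q = [[1,1],[1,0]].
n = 236 = 11101100₂. Square-and-multiply, entries mod 972:
Q^1 = [[1,1],[1,0]]
Q^3 = (Q^1)²·Q = [[3,2],[2,1]]
Q^7 = (Q^3)²·Q = [[21,13],[13,8]]
Q^14 = (Q^7)² = [[610,377],[377,233]]
Q^29 = (Q^14)²·Q = [[8,41],[41,939]]
Q^59 = (Q^29)²·Q = [[720,773],[773,919]]
Q^118 = (Q^59)² = [[73,431],[431,614]]
Q^236 = (Q^118)² = [[578,609],[609,941]]
F_236 mod 972 = Q^236[0][1] = 609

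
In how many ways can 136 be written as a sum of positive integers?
10015581680

p(n) counts ways to write n as a sum of positive integers (order ignored).
Euler's pentagonal recurrence: p(k) = p(k-1) + p(k-2) - p(k-5) - p(k-7) + p(k-12) + p(k-15) - ... (offsets j(3j∓1)/2, signs ++--, p(0)=1, p(<0)=0).
DP table for k = 0..135: p(0)=1, p(1)=1, p(2)=2, p(3)=3, p(4)=5, p(5)=7, p(6)=11, p(7)=15, p(8)=22, p(9)=30, p(10)=42, p(11)=56, p(12)=77, p(13)=101, p(14)=135, p(15)=176, p(16)=231, p(17)=297, p(18)=385, p(19)=490, p(20)=627, p(21)=792, p(22)=1002, p(23)=1255, p(24)=1575, p(25)=1958, p(26)=2436, p(27)=3010, p(28)=3718, p(29)=4565, p(30)=5604, p(31)=6842, p(32)=8349, p(33)=10143, p(34)=12310, p(35)=14883, p(36)=17977, p(37)=21637, p(38)=26015, p(39)=31185, p(40)=37338, p(41)=44583, p(42)=53174, p(43)=63261, p(44)=75175, p(45)=89134, p(46)=105558, p(47)=124754, p(48)=147273, p(49)=173525, p(50)=204226, p(51)=239943, p(52)=281589, p(53)=329931, p(54)=386155, p(55)=451276, p(56)=526823, p(57)=614154, p(58)=715220, p(59)=831820, p(60)=966467, p(61)=1121505, p(62)=1300156, p(63)=1505499, p(64)=1741630, p(65)=2012558, p(66)=2323520, p(67)=2679689, p(68)=3087735, p(69)=3554345, p(70)=4087968, p(71)=4697205, p(72)=5392783, p(73)=6185689, p(74)=7089500, p(75)=8118264, p(76)=9289091, p(77)=10619863, p(78)=12132164, p(79)=13848650, p(80)=15796476, p(81)=18004327, p(82)=20506255, p(83)=23338469, p(84)=26543660, p(85)=30167357, p(86)=34262962, p(87)=38887673, p(88)=44108109, p(89)=49995925, p(90)=56634173, p(91)=64112359, p(92)=72533807, p(93)=82010177, p(94)=92669720, p(95)=104651419, p(96)=118114304, p(97)=133230930, p(98)=150198136, p(99)=169229875, p(100)=190569292, p(101)=214481126, p(102)=241265379, p(103)=271248950, p(104)=304801365, p(105)=342325709, p(106)=384276336, p(107)=431149389, p(108)=483502844, p(109)=541946240, p(110)=607163746, p(111)=679903203, p(112)=761002156, p(113)=851376628, p(114)=952050665, p(115)=1064144451, p(116)=1188908248, p(117)=1327710076, p(118)=1482074143, p(119)=1653668665, p(120)=1844349560, p(121)=2056148051, p(122)=2291320912, p(123)=2552338241, p(124)=2841940500, p(125)=3163127352, p(126)=3519222692, p(127)=3913864295, p(128)=4351078600, p(129)=4835271870, p(130)=5371315400, p(131)=5964539504, p(132)=6620830889, p(133)=7346629512, p(134)=8149040695, p(135)=9035836076.
Final step: p(136) = p(135) + p(134) - p(131) - p(129) + p(124) + p(121) - p(114) - p(110) + p(101) + p(96) - p(85) - p(79) + p(66) + p(59) - p(44) - p(36) + p(19) + p(10)
= 9035836076 + 8149040695 - 5964539504 - 4835271870 + 2841940500 + 2056148051 - 952050665 - 607163746 + 214481126 + 118114304 - 30167357 - 13848650 + 2323520 + 831820 - 75175 - 17977 + 490 + 42
= 10015581680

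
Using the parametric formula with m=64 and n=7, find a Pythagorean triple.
(4047, 896, 4145)

Euclid's formula: a = m² - n², b = 2mn, c = m² + n²
m = 64, n = 7
a = 64² - 7² = 4096 - 49 = 4047
b = 2 × 64 × 7 = 896
c = 64² + 7² = 4096 + 49 = 4145
Verification: 4047² + 896² = 16378209 + 802816 = 17181025 = 4145² ✓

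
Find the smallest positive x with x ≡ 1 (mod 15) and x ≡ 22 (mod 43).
151

Using Chinese Remainder Theorem:
M = 15 × 43 = 645
M1 = 43, M2 = 15
y1 = 43^(-1) mod 15 = 7
y2 = 15^(-1) mod 43 = 23
x = (1×43×7 + 22×15×23) mod 645 = 151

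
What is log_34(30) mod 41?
37

Baby-step giant-step with step n = ⌈√41⌉ = 7.
Baby steps 34^j mod 41 (j:value) for j=0..6: 0:1, 1:34, 2:8, 3:26, 4:23, 5:3, 6:20.
Giant-step multiplier: 34^(-7) ≡ 34^(40-7) = 34^33 ≡ 12 (mod 41).
Giant steps γ_i = 30·12^i mod 41: γ_0=30, γ_1=32, γ_2=15, γ_3=16, γ_4=28, γ_5=8 (in table at j=2).
x = i·n + j = 5·7 + 2 = 37.
Check: 34^37 ≡ 30 (mod 41).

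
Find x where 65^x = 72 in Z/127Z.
20

Baby-step giant-step with step n = ⌈√127⌉ = 12.
Baby steps 65^j mod 127 (j:value) for j=0..11: 0:1, 1:65, 2:34, 3:51, 4:13, 5:83, 6:61, 7:28, 8:42, 9:63, 10:31, 11:110.
Giant-step multiplier: 65^(-12) ≡ 65^(126-12) = 65^114 ≡ 117 (mod 127).
Giant steps γ_i = 72·117^i mod 127: γ_0=72, γ_1=42 (in table at j=8).
x = i·n + j = 1·12 + 8 = 20.
Check: 65^20 ≡ 72 (mod 127).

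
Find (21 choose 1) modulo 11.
10

Using Lucas' theorem:
Write n=21 and k=1 in base 11:
n in base 11: [1, 10]
k in base 11: [0, 1]
C(21,1) mod 11 = ∏ C(n_i, k_i) mod 11
Digit binomials (mod 11): C(1,0) = 1; C(10,1) = 10
Product: 1 × 10 = 10 ≡ 10 (mod 11)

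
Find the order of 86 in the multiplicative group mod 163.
54

163 is prime, so ord(86) divides φ(163) = 162.
Divisors of 162: 1, 2, 3, 6, 9, 18, 27, 54, 81, 162.
Repeated squaring: 86^1 ≡ 86, 86^2 ≡ 61, 86^4 ≡ 135, 86^8 ≡ 132, 86^16 ≡ 146, 86^32 ≡ 126, 86^64 ≡ 65, 86^128 ≡ 150 (mod 163).
Test 86^d mod 163 for each divisor d in increasing order:
86^1 ≡ 86
86^2 ≡ 61
86^3 = 86^2·86^1 ≡ 30
86^6 = 86^4·86^2 ≡ 85
86^9 = 86^8·86^1 ≡ 105
86^18 = 86^16·86^2 ≡ 104
86^27 = 86^16·86^8·86^2·86^1 ≡ 162
86^54 = 86^32·86^16·86^4·86^2 ≡ 1  ← first divisor giving 1
The order is 54.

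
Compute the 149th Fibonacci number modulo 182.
47

Matrix identity: Q^n = [[F_(n+1), F_n], [F_n, F_(n-1)]] with Q = [[1,1],[1,0]].
n = 149 = 10010101₂. Square-and-multiply, entries mod 182:
Q^1 = [[1,1],[1,0]]
Q^2 = (Q^1)² = [[2,1],[1,1]]
Q^4 = (Q^2)² = [[5,3],[3,2]]
Q^9 = (Q^4)²·Q = [[55,34],[34,21]]
Q^18 = (Q^9)² = [[177,36],[36,141]]
Q^37 = (Q^18)²·Q = [[29,47],[47,164]]
Q^74 = (Q^37)² = [[138,153],[153,167]]
Q^149 = (Q^74)²·Q = [[120,47],[47,73]]
F_149 mod 182 = Q^149[0][1] = 47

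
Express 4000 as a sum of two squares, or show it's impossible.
20² + 60² (a=20, b=60)

Factorization: 4000 = 2^5 × 5^3
By Fermat: n is sum of two squares iff every prime p ≡ 3 (mod 4) appears to even power.
All primes ≡ 3 (mod 4) appear to even power.
Search a = 0, 1, 2, … for 4000 - a² a perfect square: first hit at a = 20: 4000 - 400 = 3600 = 60².
4000 = 20² + 60² = 400 + 3600 ✓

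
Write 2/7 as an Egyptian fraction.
1/4 + 1/28

Greedy algorithm:
2/7: ceiling(7/2) = 4, use 1/4
1/28: ceiling(28/1) = 28, use 1/28
Result: 2/7 = 1/4 + 1/28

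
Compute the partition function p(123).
2552338241

p(n) counts ways to write n as a sum of positive integers (order ignored).
Euler's pentagonal recurrence: p(k) = p(k-1) + p(k-2) - p(k-5) - p(k-7) + p(k-12) + p(k-15) - ... (offsets j(3j∓1)/2, signs ++--, p(0)=1, p(<0)=0).
DP table for k = 0..122: p(0)=1, p(1)=1, p(2)=2, p(3)=3, p(4)=5, p(5)=7, p(6)=11, p(7)=15, p(8)=22, p(9)=30, p(10)=42, p(11)=56, p(12)=77, p(13)=101, p(14)=135, p(15)=176, p(16)=231, p(17)=297, p(18)=385, p(19)=490, p(20)=627, p(21)=792, p(22)=1002, p(23)=1255, p(24)=1575, p(25)=1958, p(26)=2436, p(27)=3010, p(28)=3718, p(29)=4565, p(30)=5604, p(31)=6842, p(32)=8349, p(33)=10143, p(34)=12310, p(35)=14883, p(36)=17977, p(37)=21637, p(38)=26015, p(39)=31185, p(40)=37338, p(41)=44583, p(42)=53174, p(43)=63261, p(44)=75175, p(45)=89134, p(46)=105558, p(47)=124754, p(48)=147273, p(49)=173525, p(50)=204226, p(51)=239943, p(52)=281589, p(53)=329931, p(54)=386155, p(55)=451276, p(56)=526823, p(57)=614154, p(58)=715220, p(59)=831820, p(60)=966467, p(61)=1121505, p(62)=1300156, p(63)=1505499, p(64)=1741630, p(65)=2012558, p(66)=2323520, p(67)=2679689, p(68)=3087735, p(69)=3554345, p(70)=4087968, p(71)=4697205, p(72)=5392783, p(73)=6185689, p(74)=7089500, p(75)=8118264, p(76)=9289091, p(77)=10619863, p(78)=12132164, p(79)=13848650, p(80)=15796476, p(81)=18004327, p(82)=20506255, p(83)=23338469, p(84)=26543660, p(85)=30167357, p(86)=34262962, p(87)=38887673, p(88)=44108109, p(89)=49995925, p(90)=56634173, p(91)=64112359, p(92)=72533807, p(93)=82010177, p(94)=92669720, p(95)=104651419, p(96)=118114304, p(97)=133230930, p(98)=150198136, p(99)=169229875, p(100)=190569292, p(101)=214481126, p(102)=241265379, p(103)=271248950, p(104)=304801365, p(105)=342325709, p(106)=384276336, p(107)=431149389, p(108)=483502844, p(109)=541946240, p(110)=607163746, p(111)=679903203, p(112)=761002156, p(113)=851376628, p(114)=952050665, p(115)=1064144451, p(116)=1188908248, p(117)=1327710076, p(118)=1482074143, p(119)=1653668665, p(120)=1844349560, p(121)=2056148051, p(122)=2291320912.
Final step: p(123) = p(122) + p(121) - p(118) - p(116) + p(111) + p(108) - p(101) - p(97) + p(88) + p(83) - p(72) - p(66) + p(53) + p(46) - p(31) - p(23) + p(6)
= 2291320912 + 2056148051 - 1482074143 - 1188908248 + 679903203 + 483502844 - 214481126 - 133230930 + 44108109 + 23338469 - 5392783 - 2323520 + 329931 + 105558 - 6842 - 1255 + 11
= 2552338241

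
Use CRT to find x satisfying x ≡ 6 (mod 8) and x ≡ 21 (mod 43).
150

Using Chinese Remainder Theorem:
M = 8 × 43 = 344
M1 = 43, M2 = 8
y1 = 43^(-1) mod 8 = 3
y2 = 8^(-1) mod 43 = 27
x = (6×43×3 + 21×8×27) mod 344 = 150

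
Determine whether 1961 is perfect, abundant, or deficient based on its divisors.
deficient

Proper divisors of 1961: sum = 1 + 37 + 53 = 91
Since 91 < 1961, 1961 is deficient.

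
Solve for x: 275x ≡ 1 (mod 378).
11

gcd(275, 378) = 1, so the inverse exists.
Extended Euclidean algorithm on (378, 275):
378 = 1 × 275 + 103  ⟹  103 = (1)·378 + (-1)·275
275 = 2 × 103 + 69  ⟹  69 = (-2)·378 + (3)·275
103 = 1 × 69 + 34  ⟹  34 = (3)·378 + (-4)·275
69 = 2 × 34 + 1  ⟹  1 = (-8)·378 + (11)·275
So (11)·275 ≡ 1 (mod 378), i.e. 275^(-1) ≡ 11 (mod 378).
Check: 275 × 11 = 3025 ≡ 1 (mod 378)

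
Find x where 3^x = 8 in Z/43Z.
39

Baby-step giant-step with step n = ⌈√43⌉ = 7.
Baby steps 3^j mod 43 (j:value) for j=0..6: 0:1, 1:3, 2:9, 3:27, 4:38, 5:28, 6:41.
Giant-step multiplier: 3^(-7) ≡ 3^(42-7) = 3^35 ≡ 7 (mod 43).
Giant steps γ_i = 8·7^i mod 43: γ_0=8, γ_1=13, γ_2=5, γ_3=35, γ_4=30, γ_5=38 (in table at j=4).
x = i·n + j = 5·7 + 4 = 39.
Check: 3^39 ≡ 8 (mod 43).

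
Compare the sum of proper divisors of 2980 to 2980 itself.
abundant

Proper divisors of 2980: sum = 1 + 2 + 4 + 5 + 10 + 20 + 149 + 298 + 596 + 745 + 1490 = 3320
Since 3320 > 2980, 2980 is abundant.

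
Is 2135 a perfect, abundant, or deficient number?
deficient

Proper divisors of 2135: sum = 1 + 5 + 7 + 35 + 61 + 305 + 427 = 841
Since 841 < 2135, 2135 is deficient.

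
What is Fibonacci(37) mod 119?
103

Matrix identity: Q^n = [[F_(n+1), F_n], [F_n, F_(n-1)]] with Q = [[1,1],[1,0]].
n = 37 = 100101₂. Square-and-multiply, entries mod 119:
Q^1 = [[1,1],[1,0]]
Q^2 = (Q^1)² = [[2,1],[1,1]]
Q^4 = (Q^2)² = [[5,3],[3,2]]
Q^9 = (Q^4)²·Q = [[55,34],[34,21]]
Q^18 = (Q^9)² = [[16,85],[85,50]]
Q^37 = (Q^18)²·Q = [[1,103],[103,17]]
F_37 mod 119 = Q^37[0][1] = 103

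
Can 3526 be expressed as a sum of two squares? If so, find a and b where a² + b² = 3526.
Not possible

Factorization: 3526 = 2 × 41 × 43
By Fermat: n is sum of two squares iff every prime p ≡ 3 (mod 4) appears to even power.
Prime(s) ≡ 3 (mod 4) with odd exponent: [(43, 1)]
Therefore 3526 cannot be expressed as a² + b².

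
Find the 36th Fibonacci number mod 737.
206

Matrix identity: Q^n = [[F_(n+1), F_n], [F_n, F_(n-1)]] with Q = [[1,1],[1,0]].
n = 36 = 100100₂. Square-and-multiply, entries mod 737:
Q^1 = [[1,1],[1,0]]
Q^2 = (Q^1)² = [[2,1],[1,1]]
Q^4 = (Q^2)² = [[5,3],[3,2]]
Q^9 = (Q^4)²·Q = [[55,34],[34,21]]
Q^18 = (Q^9)² = [[496,373],[373,123]]
Q^36 = (Q^18)² = [[431,206],[206,225]]
F_36 mod 737 = Q^36[0][1] = 206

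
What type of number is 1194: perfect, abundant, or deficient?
abundant

Proper divisors of 1194: sum = 1 + 2 + 3 + 6 + 199 + 398 + 597 = 1206
Since 1206 > 1194, 1194 is abundant.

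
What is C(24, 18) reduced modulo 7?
0

Using Lucas' theorem:
Write n=24 and k=18 in base 7:
n in base 7: [3, 3]
k in base 7: [2, 4]
C(24,18) mod 7 = ∏ C(n_i, k_i) mod 7
Digit binomials (mod 7): C(3,2) = 3; C(3,4) = 0 (k_i > n_i)
Product: 3 × 0 = 0 ≡ 0 (mod 7)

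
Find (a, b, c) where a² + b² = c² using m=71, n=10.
(4941, 1420, 5141)

Euclid's formula: a = m² - n², b = 2mn, c = m² + n²
m = 71, n = 10
a = 71² - 10² = 5041 - 100 = 4941
b = 2 × 71 × 10 = 1420
c = 71² + 10² = 5041 + 100 = 5141
Verification: 4941² + 1420² = 24413481 + 2016400 = 26429881 = 5141² ✓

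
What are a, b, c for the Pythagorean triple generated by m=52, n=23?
(2175, 2392, 3233)

Euclid's formula: a = m² - n², b = 2mn, c = m² + n²
m = 52, n = 23
a = 52² - 23² = 2704 - 529 = 2175
b = 2 × 52 × 23 = 2392
c = 52² + 23² = 2704 + 529 = 3233
Verification: 2175² + 2392² = 4730625 + 5721664 = 10452289 = 3233² ✓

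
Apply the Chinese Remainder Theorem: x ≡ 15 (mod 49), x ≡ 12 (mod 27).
309

Using Chinese Remainder Theorem:
M = 49 × 27 = 1323
M1 = 27, M2 = 49
y1 = 27^(-1) mod 49 = 20
y2 = 49^(-1) mod 27 = 16
x = (15×27×20 + 12×49×16) mod 1323 = 309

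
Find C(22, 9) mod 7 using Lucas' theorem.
0

Using Lucas' theorem:
Write n=22 and k=9 in base 7:
n in base 7: [3, 1]
k in base 7: [1, 2]
C(22,9) mod 7 = ∏ C(n_i, k_i) mod 7
Digit binomials (mod 7): C(3,1) = 3; C(1,2) = 0 (k_i > n_i)
Product: 3 × 0 = 0 ≡ 0 (mod 7)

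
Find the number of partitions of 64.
1741630

p(n) counts ways to write n as a sum of positive integers (order ignored).
Euler's pentagonal recurrence: p(k) = p(k-1) + p(k-2) - p(k-5) - p(k-7) + p(k-12) + p(k-15) - ... (offsets j(3j∓1)/2, signs ++--, p(0)=1, p(<0)=0).
DP table for k = 0..63: p(0)=1, p(1)=1, p(2)=2, p(3)=3, p(4)=5, p(5)=7, p(6)=11, p(7)=15, p(8)=22, p(9)=30, p(10)=42, p(11)=56, p(12)=77, p(13)=101, p(14)=135, p(15)=176, p(16)=231, p(17)=297, p(18)=385, p(19)=490, p(20)=627, p(21)=792, p(22)=1002, p(23)=1255, p(24)=1575, p(25)=1958, p(26)=2436, p(27)=3010, p(28)=3718, p(29)=4565, p(30)=5604, p(31)=6842, p(32)=8349, p(33)=10143, p(34)=12310, p(35)=14883, p(36)=17977, p(37)=21637, p(38)=26015, p(39)=31185, p(40)=37338, p(41)=44583, p(42)=53174, p(43)=63261, p(44)=75175, p(45)=89134, p(46)=105558, p(47)=124754, p(48)=147273, p(49)=173525, p(50)=204226, p(51)=239943, p(52)=281589, p(53)=329931, p(54)=386155, p(55)=451276, p(56)=526823, p(57)=614154, p(58)=715220, p(59)=831820, p(60)=966467, p(61)=1121505, p(62)=1300156, p(63)=1505499.
Final step: p(64) = p(63) + p(62) - p(59) - p(57) + p(52) + p(49) - p(42) - p(38) + p(29) + p(24) - p(13) - p(7)
= 1505499 + 1300156 - 831820 - 614154 + 281589 + 173525 - 53174 - 26015 + 4565 + 1575 - 101 - 15
= 1741630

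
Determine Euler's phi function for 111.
72

111 = 3 × 37
φ(n) = n × ∏(1 - 1/p) for each prime p dividing n
φ(111) = 111 × (1 - 1/3) × (1 - 1/37) = 72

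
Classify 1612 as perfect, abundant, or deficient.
deficient

Proper divisors of 1612: sum = 1 + 2 + 4 + 13 + 26 + 31 + 52 + 62 + 124 + 403 + 806 = 1524
Since 1524 < 1612, 1612 is deficient.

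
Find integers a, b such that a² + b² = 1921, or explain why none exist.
20² + 39² (a=20, b=39)

Factorization: 1921 = 17 × 113
By Fermat: n is sum of two squares iff every prime p ≡ 3 (mod 4) appears to even power.
All primes ≡ 3 (mod 4) appear to even power.
Search a = 0, 1, 2, … for 1921 - a² a perfect square: first hit at a = 20: 1921 - 400 = 1521 = 39².
1921 = 20² + 39² = 400 + 1521 ✓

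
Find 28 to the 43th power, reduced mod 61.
53

Repeated squaring. Binary of 43 = 101011.
28^1 ≡ 28 (mod 61); 28^2 ≡ 52 (mod 61); 28^4 ≡ 20 (mod 61); 28^8 ≡ 34 (mod 61); 28^16 ≡ 58 (mod 61); 28^32 ≡ 9 (mod 61)
28^43 = 28^1 × 28^2 × 28^8 × 28^32 ≡ 53 (mod 61)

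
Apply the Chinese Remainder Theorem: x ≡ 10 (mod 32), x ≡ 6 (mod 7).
202

Using Chinese Remainder Theorem:
M = 32 × 7 = 224
M1 = 7, M2 = 32
y1 = 7^(-1) mod 32 = 23
y2 = 32^(-1) mod 7 = 2
x = (10×7×23 + 6×32×2) mod 224 = 202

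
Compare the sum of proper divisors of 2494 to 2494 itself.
deficient

Proper divisors of 2494: sum = 1 + 2 + 29 + 43 + 58 + 86 + 1247 = 1466
Since 1466 < 2494, 2494 is deficient.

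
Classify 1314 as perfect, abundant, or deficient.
abundant

Proper divisors of 1314: sum = 1 + 2 + 3 + 6 + 9 + 18 + 73 + 146 + 219 + 438 + 657 = 1572
Since 1572 > 1314, 1314 is abundant.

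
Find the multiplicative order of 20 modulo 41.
20

41 is prime, so ord(20) divides φ(41) = 40.
Divisors of 40: 1, 2, 4, 5, 8, 10, 20, 40.
Repeated squaring: 20^1 ≡ 20, 20^2 ≡ 31, 20^4 ≡ 18, 20^8 ≡ 37, 20^16 ≡ 16, 20^32 ≡ 10 (mod 41).
Test 20^d mod 41 for each divisor d in increasing order:
20^1 ≡ 20
20^2 ≡ 31
20^4 ≡ 18
20^5 = 20^4·20^1 ≡ 32
20^8 ≡ 37
20^10 = 20^8·20^2 ≡ 40
20^20 = 20^16·20^4 ≡ 1  ← first divisor giving 1
The order is 20.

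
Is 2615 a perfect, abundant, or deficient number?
deficient

Proper divisors of 2615: sum = 1 + 5 + 523 = 529
Since 529 < 2615, 2615 is deficient.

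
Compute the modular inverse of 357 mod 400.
93

gcd(357, 400) = 1, so the inverse exists.
Extended Euclidean algorithm on (400, 357):
400 = 1 × 357 + 43  ⟹  43 = (1)·400 + (-1)·357
357 = 8 × 43 + 13  ⟹  13 = (-8)·400 + (9)·357
43 = 3 × 13 + 4  ⟹  4 = (25)·400 + (-28)·357
13 = 3 × 4 + 1  ⟹  1 = (-83)·400 + (93)·357
So (93)·357 ≡ 1 (mod 400), i.e. 357^(-1) ≡ 93 (mod 400).
Check: 357 × 93 = 33201 ≡ 1 (mod 400)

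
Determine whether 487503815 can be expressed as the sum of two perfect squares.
Not possible

Factorization: 487503815 = 5 × 17 × 179^3
By Fermat: n is sum of two squares iff every prime p ≡ 3 (mod 4) appears to even power.
Prime(s) ≡ 3 (mod 4) with odd exponent: [(179, 3)]
Therefore 487503815 cannot be expressed as a² + b².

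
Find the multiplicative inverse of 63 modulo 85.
27

gcd(63, 85) = 1, so the inverse exists.
Extended Euclidean algorithm on (85, 63):
85 = 1 × 63 + 22  ⟹  22 = (1)·85 + (-1)·63
63 = 2 × 22 + 19  ⟹  19 = (-2)·85 + (3)·63
22 = 1 × 19 + 3  ⟹  3 = (3)·85 + (-4)·63
19 = 6 × 3 + 1  ⟹  1 = (-20)·85 + (27)·63
So (27)·63 ≡ 1 (mod 85), i.e. 63^(-1) ≡ 27 (mod 85).
Check: 63 × 27 = 1701 ≡ 1 (mod 85)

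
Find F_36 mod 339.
114

Matrix identity: Q^n = [[F_(n+1), F_n], [F_n, F_(n-1)]] with Q = [[1,1],[1,0]].
n = 36 = 100100₂. Square-and-multiply, entries mod 339:
Q^1 = [[1,1],[1,0]]
Q^2 = (Q^1)² = [[2,1],[1,1]]
Q^4 = (Q^2)² = [[5,3],[3,2]]
Q^9 = (Q^4)²·Q = [[55,34],[34,21]]
Q^18 = (Q^9)² = [[113,211],[211,241]]
Q^36 = (Q^18)² = [[338,114],[114,224]]
F_36 mod 339 = Q^36[0][1] = 114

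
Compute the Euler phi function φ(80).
32

80 = 2^4 × 5
φ(n) = n × ∏(1 - 1/p) for each prime p dividing n
φ(80) = 80 × (1 - 1/2) × (1 - 1/5) = 32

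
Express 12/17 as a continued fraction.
[0; 1, 2, 2, 2]

Euclidean algorithm steps:
12 = 0 × 17 + 12
17 = 1 × 12 + 5
12 = 2 × 5 + 2
5 = 2 × 2 + 1
2 = 2 × 1 + 0
Continued fraction: [0; 1, 2, 2, 2]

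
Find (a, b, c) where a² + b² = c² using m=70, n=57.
(1651, 7980, 8149)

Euclid's formula: a = m² - n², b = 2mn, c = m² + n²
m = 70, n = 57
a = 70² - 57² = 4900 - 3249 = 1651
b = 2 × 70 × 57 = 7980
c = 70² + 57² = 4900 + 3249 = 8149
Verification: 1651² + 7980² = 2725801 + 63680400 = 66406201 = 8149² ✓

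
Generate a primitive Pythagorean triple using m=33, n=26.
(413, 1716, 1765)

Euclid's formula: a = m² - n², b = 2mn, c = m² + n²
m = 33, n = 26
a = 33² - 26² = 1089 - 676 = 413
b = 2 × 33 × 26 = 1716
c = 33² + 26² = 1089 + 676 = 1765
Verification: 413² + 1716² = 170569 + 2944656 = 3115225 = 1765² ✓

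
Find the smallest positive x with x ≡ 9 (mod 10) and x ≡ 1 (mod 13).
79

Using Chinese Remainder Theorem:
M = 10 × 13 = 130
M1 = 13, M2 = 10
y1 = 13^(-1) mod 10 = 7
y2 = 10^(-1) mod 13 = 4
x = (9×13×7 + 1×10×4) mod 130 = 79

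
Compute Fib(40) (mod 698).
375

Matrix identity: Q^n = [[F_(n+1), F_n], [F_n, F_(n-1)]] with Q = [[1,1],[1,0]].
n = 40 = 101000₂. Square-and-multiply, entries mod 698:
Q^1 = [[1,1],[1,0]]
Q^2 = (Q^1)² = [[2,1],[1,1]]
Q^5 = (Q^2)²·Q = [[8,5],[5,3]]
Q^10 = (Q^5)² = [[89,55],[55,34]]
Q^20 = (Q^10)² = [[476,483],[483,691]]
Q^40 = (Q^20)² = [[581,375],[375,206]]
F_40 mod 698 = Q^40[0][1] = 375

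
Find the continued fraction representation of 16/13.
[1; 4, 3]

Euclidean algorithm steps:
16 = 1 × 13 + 3
13 = 4 × 3 + 1
3 = 3 × 1 + 0
Continued fraction: [1; 4, 3]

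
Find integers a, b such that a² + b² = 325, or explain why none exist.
1² + 18² (a=1, b=18)

Factorization: 325 = 5^2 × 13
By Fermat: n is sum of two squares iff every prime p ≡ 3 (mod 4) appears to even power.
All primes ≡ 3 (mod 4) appear to even power.
Search a = 0, 1, 2, … for 325 - a² a perfect square: first hit at a = 1: 325 - 1 = 324 = 18².
325 = 1² + 18² = 1 + 324 ✓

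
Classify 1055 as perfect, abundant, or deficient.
deficient

Proper divisors of 1055: sum = 1 + 5 + 211 = 217
Since 217 < 1055, 1055 is deficient.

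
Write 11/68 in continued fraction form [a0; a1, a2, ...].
[0; 6, 5, 2]

Euclidean algorithm steps:
11 = 0 × 68 + 11
68 = 6 × 11 + 2
11 = 5 × 2 + 1
2 = 2 × 1 + 0
Continued fraction: [0; 6, 5, 2]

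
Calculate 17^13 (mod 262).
173

Repeated squaring. Binary of 13 = 1101.
17^1 ≡ 17 (mod 262); 17^2 ≡ 27 (mod 262); 17^4 ≡ 205 (mod 262); 17^8 ≡ 105 (mod 262)
17^13 = 17^1 × 17^4 × 17^8 ≡ 173 (mod 262)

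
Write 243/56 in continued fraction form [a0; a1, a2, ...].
[4; 2, 1, 18]

Euclidean algorithm steps:
243 = 4 × 56 + 19
56 = 2 × 19 + 18
19 = 1 × 18 + 1
18 = 18 × 1 + 0
Continued fraction: [4; 2, 1, 18]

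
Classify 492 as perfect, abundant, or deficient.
abundant

Proper divisors of 492: sum = 1 + 2 + 3 + 4 + 6 + 12 + 41 + 82 + 123 + 164 + 246 = 684
Since 684 > 492, 492 is abundant.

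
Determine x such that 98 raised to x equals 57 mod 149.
119

Baby-step giant-step with step n = ⌈√149⌉ = 13.
Baby steps 98^j mod 149 (j:value) for j=0..12: 0:1, 1:98, 2:68, 3:108, 4:5, 5:43, 6:42, 7:93, 8:25, 9:66, 10:61, 11:18, 12:125.
Giant-step multiplier: 98^(-13) ≡ 98^(148-13) = 98^135 ≡ 14 (mod 149).
Giant steps γ_i = 57·14^i mod 149: γ_0=57, γ_1=53, γ_2=146, γ_3=107, γ_4=8, γ_5=112, γ_6=78, γ_7=49, γ_8=90, γ_9=68 (in table at j=2).
x = i·n + j = 9·13 + 2 = 119.
Check: 98^119 ≡ 57 (mod 149).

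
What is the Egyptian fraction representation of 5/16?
1/4 + 1/16

Greedy algorithm:
5/16: ceiling(16/5) = 4, use 1/4
1/16: ceiling(16/1) = 16, use 1/16
Result: 5/16 = 1/4 + 1/16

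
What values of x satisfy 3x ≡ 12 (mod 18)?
x ≡ 4 (mod 6)

gcd(3, 18) = 3, which divides 12, so solutions exist.
Divide through by 3: x ≡ 4 (mod 6).
The coefficient of x is now 1, so x ≡ 4 (mod 6).
Check: 3 × 4 = 12 ≡ 12 (mod 18).
x ≡ 4 (mod 6), giving 3 solutions mod 18.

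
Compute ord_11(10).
2

11 is prime, so ord(10) divides φ(11) = 10.
Divisors of 10: 1, 2, 5, 10.
Repeated squaring: 10^1 ≡ 10, 10^2 ≡ 1, 10^4 ≡ 1, 10^8 ≡ 1 (mod 11).
Test 10^d mod 11 for each divisor d in increasing order:
10^1 ≡ 10
10^2 ≡ 1  ← first divisor giving 1
The order is 2.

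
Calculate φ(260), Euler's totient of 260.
96

260 = 2^2 × 5 × 13
φ(n) = n × ∏(1 - 1/p) for each prime p dividing n
φ(260) = 260 × (1 - 1/2) × (1 - 1/5) × (1 - 1/13) = 96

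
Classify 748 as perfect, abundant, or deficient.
abundant

Proper divisors of 748: sum = 1 + 2 + 4 + 11 + 17 + 22 + 34 + 44 + 68 + 187 + 374 = 764
Since 764 > 748, 748 is abundant.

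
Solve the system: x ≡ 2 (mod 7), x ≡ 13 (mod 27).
121

Using Chinese Remainder Theorem:
M = 7 × 27 = 189
M1 = 27, M2 = 7
y1 = 27^(-1) mod 7 = 6
y2 = 7^(-1) mod 27 = 4
x = (2×27×6 + 13×7×4) mod 189 = 121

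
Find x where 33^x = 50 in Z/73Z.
58

Baby-step giant-step with step n = ⌈√73⌉ = 9.
Baby steps 33^j mod 73 (j:value) for j=0..8: 0:1, 1:33, 2:67, 3:21, 4:36, 5:20, 6:3, 7:26, 8:55.
Giant-step multiplier: 33^(-9) ≡ 33^(72-9) = 33^63 ≡ 51 (mod 73).
Giant steps γ_i = 50·51^i mod 73: γ_0=50, γ_1=68, γ_2=37, γ_3=62, γ_4=23, γ_5=5, γ_6=36 (in table at j=4).
x = i·n + j = 6·9 + 4 = 58.
Check: 33^58 ≡ 50 (mod 73).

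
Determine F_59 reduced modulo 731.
250

Matrix identity: Q^n = [[F_(n+1), F_n], [F_n, F_(n-1)]] with Q = [[1,1],[1,0]].
n = 59 = 111011₂. Square-and-multiply, entries mod 731:
Q^1 = [[1,1],[1,0]]
Q^3 = (Q^1)²·Q = [[3,2],[2,1]]
Q^7 = (Q^3)²·Q = [[21,13],[13,8]]
Q^14 = (Q^7)² = [[610,377],[377,233]]
Q^29 = (Q^14)²·Q = [[162,336],[336,557]]
Q^59 = (Q^29)²·Q = [[604,250],[250,354]]
F_59 mod 731 = Q^59[0][1] = 250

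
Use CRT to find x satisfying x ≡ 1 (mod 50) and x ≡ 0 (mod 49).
2401

Using Chinese Remainder Theorem:
M = 50 × 49 = 2450
M1 = 49, M2 = 50
y1 = 49^(-1) mod 50 = 49
y2 = 50^(-1) mod 49 = 1
x = (1×49×49 + 0×50×1) mod 2450 = 2401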